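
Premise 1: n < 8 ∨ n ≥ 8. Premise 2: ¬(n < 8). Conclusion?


Disjunctive syllogism: P ∨ Q, ¬P ⊢ Q
Disjunction: n < 8 ∨ n ≥ 8
We know it is not the case that n < 8.
By disjunctive syllogism, the other disjunct must be true.

n ≥ 8


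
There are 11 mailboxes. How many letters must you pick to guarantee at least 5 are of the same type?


Pigeonhole: to guarantee k in one of n categories, need (k-1)×n + 1.
k = 5, n = 11
Minimum = (5-1) × 11 + 1 = 4 × 11 + 1

45


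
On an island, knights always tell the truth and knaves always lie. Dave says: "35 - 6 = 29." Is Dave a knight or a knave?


Statement: "35 - 6 = 29."
Actual: 35 - 6 = 29
Claimed: 29
Statement is TRUE → Dave tells the truth → Knight

Knight


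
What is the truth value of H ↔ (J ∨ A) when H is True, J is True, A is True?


H = True, J = True, A = True
Step 1: J ∨ A = True OR True = True
Step 2: H ↔ (True): true when both sides have same truth value.
Result: True ↔ True = True

True


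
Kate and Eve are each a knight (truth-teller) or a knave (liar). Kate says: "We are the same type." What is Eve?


Kate says: "We are the same type."
Case 1: Kate is a Knight (truth-teller)
  Statement is true → they ARE the same → Eve is also a Knight
Case 2: Kate is a Knave (liar)
  Statement is false → they are NOT the same → Eve is a Knight
In both cases, Eve is a Knight.

Knight


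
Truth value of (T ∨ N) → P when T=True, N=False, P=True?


T = True, N = False, P = True
Expression: (T ∨ N) → P
Step 1: T ∨ N = True OR False = True
Step 2: (True) → P = True → True (false only if antecedent True and consequent False) = True

True


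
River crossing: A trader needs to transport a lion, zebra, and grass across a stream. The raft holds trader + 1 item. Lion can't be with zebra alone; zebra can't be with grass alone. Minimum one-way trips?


1. trader+zebra → 2. trader ← 3. trader+lion → 4. trader+zebra ← 5. trader+grass → 6. trader ← 7. trader+zebra →
Minimum trips = 7

7


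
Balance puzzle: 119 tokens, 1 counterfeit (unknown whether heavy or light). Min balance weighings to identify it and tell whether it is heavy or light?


Let n = 119. 238 possibilities (n tokens × lighter/heavier); each weighing has 3 outcomes.
Bound for k weighings: say the first weighing puts j tokens on each pan. If it tips, the 2j weighed tokens remain suspects (each with a known direction) and k-1 weighings give 3^(k-1) outcomes; 3^(k-1) is odd, so 2j ≤ 3^(k-1) - 1. If it balances, the n - 2j unweighed tokens remain with direction unknown: 2(n - 2j) ≤ 3^(k-1) - 1 by the same parity argument. Adding, n ≤ (3^(k-1) - 1) + (3^(k-1) - 1)/2 = (3^k - 3)/2, and the classical three-group strategy achieves this (3 tokens in 2 weighings, 12 in 3, 39 in 4, 120 in 5).
So we need the smallest k with (3^k - 3)/2 ≥ 119.
k = 4: (3^4 - 3)/2 = 39 < 119 ✗
k = 5: (3^5 - 3)/2 = 120 ≥ 119 ✓

5


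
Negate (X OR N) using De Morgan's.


De Morgan's law: ¬(P ∨ Q) ≡ ¬P ∧ ¬Q
¬(X ∨ N) = ¬X ∧ ¬N

¬X ∧ ¬N


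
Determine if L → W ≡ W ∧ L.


Expression 1: L → W
Expression 2: W ∧ L
Truth table (L W | Expr1 Expr2):
  T T |   T     T
  T F |   F     F
  F T |   T     F   ← differ
  F F |   T     F   ← differ
Counterexample: L=F, W=T gives Expr1 = T but Expr2 = F, so the expressions are NOT logically equivalent.

No


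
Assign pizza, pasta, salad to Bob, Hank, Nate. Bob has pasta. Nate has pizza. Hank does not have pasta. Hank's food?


From clues:
  Nate → pizza
  Bob → pasta
By elimination, Hank gets the remaining.

salad


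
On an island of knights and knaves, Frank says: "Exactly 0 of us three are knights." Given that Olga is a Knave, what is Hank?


Frank claims exactly 0 knights among Frank, Olga, Hank.
Given: Olga is a Knave.

Case 1: Frank is a Knight (tells truth)
  Then exactly 0 of the three are knights.
  Counting Frank, Olga: 1 knight(s) so far. Need -1 more → impossible.
Case 2: Frank is a Knave (lies)
  Then the count is NOT 0.
  If Hank = Knave, count = 0 = 0 → claim would be true, contradicts lie.
  If Hank = Knight, count = 1 ≠ 0 → lie confirmed ✓

Hank is a Knight.

Knight


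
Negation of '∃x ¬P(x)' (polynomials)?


Original: ∃x ¬P(x)
Rule: ¬∀→∃, ¬∃→∀, negate predicate.
Negation: ∀x P(x)

∀x P(x)


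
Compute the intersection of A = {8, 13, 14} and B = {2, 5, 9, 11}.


A = {8, 13, 14}
B = {2, 5, 9, 11}
Operation: intersection
Elements in both: none

∅


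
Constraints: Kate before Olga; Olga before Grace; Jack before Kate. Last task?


Constraints: Kate before Olga; Olga before Grace; Jack before Kate
The last task can have nothing scheduled after it, so it must never appear on the left of a 'before'.
Tasks appearing before some other task: Kate, Olga, Jack.
The only task not in that list is Grace → it is last.

Grace


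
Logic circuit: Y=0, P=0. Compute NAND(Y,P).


Y AND P = 0
NOT(0) = 1

1


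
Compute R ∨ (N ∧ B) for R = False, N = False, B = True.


R = False, N = False, B = True
Step 1: N ∧ B = False AND True = False
Step 2: R ∨ False = False OR False = False
AND evaluated first (higher precedence); then OR applied.

False


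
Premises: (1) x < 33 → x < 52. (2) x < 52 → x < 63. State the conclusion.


Hypothetical syllogism: P → Q, Q → R ⊢ P → R
Premise 1: x < 33 → x < 52
Premise 2: x < 52 → x < 63
Chain the implications: the middle term (x < 52) links the two.
Conclusion: If x < 33, then x < 63.

If x < 33, then x < 63.


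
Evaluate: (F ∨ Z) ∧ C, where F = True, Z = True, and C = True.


F = True, Z = True, C = True
Step 1: F ∨ Z = True OR True = True
Step 2: True ∧ C = True AND True = True
OR is true when at least one operand is true; AND requires both.

True


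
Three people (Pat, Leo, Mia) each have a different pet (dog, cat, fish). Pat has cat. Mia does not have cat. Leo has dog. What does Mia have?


From clues:
  Pat → cat
  Leo → dog
By elimination, Mia gets the remaining.

fish


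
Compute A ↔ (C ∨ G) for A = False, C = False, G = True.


A = False, C = False, G = True
Step 1: C ∨ G = False OR True = True
Step 2: A ↔ (True): true when both sides have same truth value.
Result: False ↔ True = False

False


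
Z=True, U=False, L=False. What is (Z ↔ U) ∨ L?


Z = True, U = False, L = False
Expression: (Z ↔ U) ∨ L
Step 1: Z ↔ U = (True iff False) (true when values match) = False
Step 2: (False) ∨ L = False OR False = False

False


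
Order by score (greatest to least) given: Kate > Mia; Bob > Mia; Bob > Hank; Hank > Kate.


Constraints: Kate > Mia; Bob > Mia; Bob > Hank; Hank > Kate
Method: at each step, the next-highest is the one remaining person who never appears on the smaller side of a constraint between remaining people.
  Step 1: remaining {Bob, Hank, Mia, Kate}; on the smaller side: {Hank, Mia, Kate} → Bob is next (Bob > Mia; Bob > Hank).
  Step 2: remaining {Hank, Mia, Kate}; on the smaller side: {Mia, Kate} → Hank is next (Hank > Kate).
  Step 3: remaining {Mia, Kate}; on the smaller side: {Mia} → Kate is next (Kate > Mia).
  Step 4: only Mia remains → lowest.
Final ranking (highest to lowest):

Bob > Hank > Kate > Mia


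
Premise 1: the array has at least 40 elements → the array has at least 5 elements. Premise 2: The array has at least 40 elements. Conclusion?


Modus ponens: P → Q, P ⊢ Q
P: the array has at least 40 elements
Q: the array has at least 5 elements
We have P → Q and P is true.
By modus ponens, Q must be true.

The array has at least 5 elements


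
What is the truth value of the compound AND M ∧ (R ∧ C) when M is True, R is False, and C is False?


M = True, R = False, C = False
Step 1: R ∧ C = False AND False = False
Step 2: M ∧ False = True AND False = False
AND is true only when ALL operands are true.

False


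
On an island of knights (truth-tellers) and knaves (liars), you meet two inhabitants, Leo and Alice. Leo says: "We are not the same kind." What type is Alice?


Leo says: "We are not the same kind."
Case 1: Leo is a Knight (truth-teller)
  Statement is true → they ARE different → Alice is a Knave
Case 2: Leo is a Knave (liar)
  Statement is false → they are NOT different → Alice is a Knave
In both cases, Alice is a Knave.

Knave


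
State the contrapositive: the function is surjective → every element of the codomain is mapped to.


Original: If the function is surjective, then every element of the codomain is mapped to
Contrapositive: If ¬Q, then ¬P
Negate Q: not (every element of the codomain is mapped to)
Negate P: not (the function is surjective)

If not (every element of the codomain is mapped to), then not (the function is surjective).


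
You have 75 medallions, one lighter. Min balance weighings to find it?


Each weighing has 3 outcomes (left heavy / balance / right heavy), so k weighings distinguish at most 3^k cases; splitting into three near-equal groups achieves this.
Need 3^k ≥ 75: 3^3 = 27 < 75 ≤ 3^4 = 81
k = ⌈log₃(75)⌉ = 4

4


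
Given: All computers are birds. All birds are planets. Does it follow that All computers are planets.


Premise 1: All computers are birds.
Premise 2: All birds are planets.
Conclusion: All computers are planets.
Barbara syllogism (AAA-1): All A are B, All B are C → All A are C.
Middle term (birds) distributed in premise 2.

Valid


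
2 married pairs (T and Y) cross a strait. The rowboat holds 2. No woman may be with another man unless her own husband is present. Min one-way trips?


Label couples T and Y.
1. WT+WY → (far: WT,WY; near: HT,HY)
2. WT ←   (far: WY; near: HT,HY,WT)
3. HT+HY → (far: HT,HY,WY; near: WT)
4. HT ←   (far: HY,WY; near: HT,WT)  — HT returns, since WT is alone on near bank
5. HT+WT → (far: all four; near: empty)
Every state respects the constraint.
Minimum trips = 5

5


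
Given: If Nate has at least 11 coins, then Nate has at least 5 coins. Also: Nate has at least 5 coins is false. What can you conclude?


Modus tollens: P → Q, ¬Q ⊢ ¬P
P: Nate has at least 11 coins
Q: Nate has at least 5 coins
We have P → Q and Q is false.
By modus tollens, P must be false.

It is not the case that Nate has at least 11 coins


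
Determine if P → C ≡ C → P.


Expression 1: P → C
Expression 2: C → P
Truth table (P C | Expr1 Expr2):
  T T |   T     T
  T F |   F     T   ← differ
  F T |   T     F   ← differ
  F F |   T     T
Counterexample: P=T, C=F gives Expr1 = F but Expr2 = T, so the expressions are NOT logically equivalent.

No


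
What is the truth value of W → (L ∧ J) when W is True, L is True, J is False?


W = True, L = True, J = False
Step 1: L ∧ J = True AND False = False
Step 2: W → (False): false only when W=True and consequent=False.
Result: False

False


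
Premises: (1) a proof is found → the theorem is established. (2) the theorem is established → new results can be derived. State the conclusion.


Hypothetical syllogism: P → Q, Q → R ⊢ P → R
Premise 1: a proof is found → the theorem is established
Premise 2: the theorem is established → new results can be derived
Chain the implications: the middle term (the theorem is established) links the two.
Conclusion: If a proof is found, then new results can be derived.

If a proof is found, then new results can be derived.


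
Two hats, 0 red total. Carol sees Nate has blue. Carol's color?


Total red = 0, Nate = blue
Red accounted for: 0
Remaining for Carol: 0
Carol's hat is blue.

blue


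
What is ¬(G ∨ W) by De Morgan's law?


De Morgan's law: ¬(P ∨ Q) ≡ ¬P ∧ ¬Q
¬(G ∨ W) = ¬G ∧ ¬W

¬G ∧ ¬W


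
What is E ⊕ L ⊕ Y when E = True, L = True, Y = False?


E = True, L = True, Y = False
Step 1: E ⊕ L = True XOR True = False
Step 2: False ⊕ Y = False XOR False = False
XOR is true when an odd number of operands are true.

False


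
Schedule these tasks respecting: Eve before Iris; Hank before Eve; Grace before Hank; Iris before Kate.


Constraints: Eve before Iris; Hank before Eve; Grace before Hank; Iris before Kate
Method: repeatedly schedule the remaining task that has no remaining task required before it.
  Step 1: remaining {Hank, Kate, Eve, Iris, Grace}; every task except Grace still has a predecessor pending → schedule Grace.
  Step 2: remaining {Hank, Kate, Eve, Iris}; every task except Hank still has a predecessor pending → schedule Hank.
  Step 3: remaining {Kate, Eve, Iris}; every task except Eve still has a predecessor pending → schedule Eve.
  Step 4: remaining {Kate, Iris}; every task except Iris still has a predecessor pending → schedule Iris.
  Step 5: only Kate remains → schedule Kate.
Resulting order:

Grace → Hank → Eve → Iris → Kate


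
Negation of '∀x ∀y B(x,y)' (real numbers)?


Original: ∀x ∀y B(x,y)
Rule: ¬∀→∃, ¬∃→∀, negate predicate.
Negation: ∃x ∃y ¬B(x,y)

∃x ∃y ¬B(x,y)


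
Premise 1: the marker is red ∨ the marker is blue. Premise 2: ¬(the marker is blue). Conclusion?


Disjunctive syllogism: P ∨ Q, ¬P ⊢ Q
Disjunction: the marker is red ∨ the marker is blue
We know it is not the case that the marker is blue.
By disjunctive syllogism, the other disjunct must be true.

The marker is red


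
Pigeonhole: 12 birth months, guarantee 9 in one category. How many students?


Pigeonhole: to guarantee k in one of n categories, need (k-1)×n + 1.
k = 9, n = 12
Minimum = (9-1) × 12 + 1 = 8 × 12 + 1

97


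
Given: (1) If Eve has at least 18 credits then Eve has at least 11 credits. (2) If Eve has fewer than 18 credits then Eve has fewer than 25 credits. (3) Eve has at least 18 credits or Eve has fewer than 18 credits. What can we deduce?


Constructive dilemma: (P → Q) ∧ (R → S), P ∨ R ⊢ Q ∨ S
Premise 1: Eve has at least 18 credits → Eve has at least 11 credits
Premise 2: Eve has fewer than 18 credits → Eve has fewer than 25 credits
Premise 3: Eve has at least 18 credits ∨ Eve has fewer than 18 credits
Case 1: Assuming Eve has at least 18 credits, then by Premise 1, Eve has at least 11 credits.
Case 2: Assuming Eve has fewer than 18 credits, then by Premise 2, Eve has fewer than 25 credits.
Since one of Eve has at least 18 credits or Eve has fewer than 18 credits must hold, we get Eve has at least 11 credits or Eve has fewer than 25 credits.

Eve has at least 11 credits or Eve has fewer than 25 credits.


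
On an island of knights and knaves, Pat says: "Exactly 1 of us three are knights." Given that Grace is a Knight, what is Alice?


Pat claims exactly 1 knights among Pat, Grace, Alice.
Given: Grace is a Knight.

Case 1: Pat is a Knight (tells truth)
  Then exactly 1 of the three are knights.
  Counting Pat, Grace: 2 knight(s) so far. Need -1 more → impossible.
Case 2: Pat is a Knave (lies)
  Then the count is NOT 1.
  If Alice = Knave, count = 1 = 1 → claim would be true, contradicts lie.
  If Alice = Knight, count = 2 ≠ 1 → lie confirmed ✓

Alice is a Knight.

Knight


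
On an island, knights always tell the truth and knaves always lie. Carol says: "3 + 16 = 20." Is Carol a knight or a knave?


Statement: "3 + 16 = 20."
Actual: 3 + 16 = 19
Claimed: 20
Statement is FALSE → Carol lies → Knave

Knave


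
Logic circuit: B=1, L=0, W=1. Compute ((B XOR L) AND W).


B XOR L = 1^0 = 1
1 AND 1 = 1

1


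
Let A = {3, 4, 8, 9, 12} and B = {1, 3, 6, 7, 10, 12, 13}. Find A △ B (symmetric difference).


A = {3, 4, 8, 9, 12}
B = {1, 3, 6, 7, 10, 12, 13}
Operation: symmetric difference
In A only: [4, 8, 9], in B only: [1, 6, 7, 10, 13]

{1, 4, 6, 7, 8, 9, 10, 13}


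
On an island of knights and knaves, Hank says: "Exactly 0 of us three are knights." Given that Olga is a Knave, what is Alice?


Hank claims exactly 0 knights among Hank, Olga, Alice.
Given: Olga is a Knave.

Case 1: Hank is a Knight (tells truth)
  Then exactly 0 of the three are knights.
  Counting Hank, Olga: 1 knight(s) so far. Need -1 more → impossible.
Case 2: Hank is a Knave (lies)
  Then the count is NOT 0.
  If Alice = Knave, count = 0 = 0 → claim would be true, contradicts lie.
  If Alice = Knight, count = 1 ≠ 0 → lie confirmed ✓

Alice is a Knight.

Knight


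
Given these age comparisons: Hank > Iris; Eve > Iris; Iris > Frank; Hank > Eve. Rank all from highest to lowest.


Constraints: Hank > Iris; Eve > Iris; Iris > Frank; Hank > Eve
Method: at each step, the next-highest is the one remaining person who never appears on the smaller side of a constraint between remaining people.
  Step 1: remaining {Hank, Iris, Eve, Frank}; on the smaller side: {Iris, Eve, Frank} → Hank is next (Hank > Iris; Hank > Eve).
  Step 2: remaining {Iris, Eve, Frank}; on the smaller side: {Iris, Frank} → Eve is next (Eve > Iris).
  Step 3: remaining {Iris, Frank}; on the smaller side: {Frank} → Iris is next (Iris > Frank).
  Step 4: only Frank remains → lowest.
Final ranking (highest to lowest):

Hank > Eve > Iris > Frank


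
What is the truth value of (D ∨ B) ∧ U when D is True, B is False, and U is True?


D = True, B = False, U = True
Step 1: D ∨ B = True OR False = True
Step 2: True ∧ U = True AND True = True
OR is true when at least one operand is true; AND requires both.

True


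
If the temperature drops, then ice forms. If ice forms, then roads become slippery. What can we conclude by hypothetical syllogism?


Hypothetical syllogism: P → Q, Q → R ⊢ P → R
Premise 1: the temperature drops → ice forms
Premise 2: ice forms → roads become slippery
Chain the implications: the middle term (ice forms) links the two.
Conclusion: If the temperature drops, then roads become slippery.

If the temperature drops, then roads become slippery.


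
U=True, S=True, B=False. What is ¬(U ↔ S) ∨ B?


U = True, S = True, B = False
Expression: ¬(U ↔ S) ∨ B
Step 1: U ↔ S = (True iff True) = True
Step 2: ¬(U ↔ S) = NOT True = False
Step 3: (False) ∨ B = False OR False = False

False


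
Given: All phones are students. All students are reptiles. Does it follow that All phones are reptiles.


Premise 1: All phones are students.
Premise 2: All students are reptiles.
Conclusion: All phones are reptiles.
Barbara syllogism (AAA-1): All A are B, All B are C → All A are C.
Middle term (students) distributed in premise 2.

Valid


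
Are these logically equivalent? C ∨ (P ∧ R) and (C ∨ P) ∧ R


Expression 1: C ∨ (P ∧ R)
Expression 2: (C ∨ P) ∧ R
Truth table (C P R | Expr1 Expr2):
  T T T |   T     T
  T T F |   T     F   ← differ
  T F T |   T     T
  T F F |   T     F   ← differ
  F T T |   T     T
  F T F |   F     F
  F F T |   F     F
  F F F |   F     F
Counterexample: C=T, P=T, R=F gives Expr1 = T but Expr2 = F, so the expressions are NOT logically equivalent.

No


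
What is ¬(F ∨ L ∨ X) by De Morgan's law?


De Morgan's law: ¬(P ∨ Q ∨ R) ≡ ¬P ∧ ¬Q ∧ ¬R
¬(F ∨ L ∨ X) = ¬F ∧ ¬L ∧ ¬X

¬F ∧ ¬L ∧ ¬X


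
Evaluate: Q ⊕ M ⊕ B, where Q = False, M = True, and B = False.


Q = False, M = True, B = False
Step 1: Q ⊕ M = False XOR True = True
Step 2: True ⊕ B = True XOR False = True
XOR is true when an odd number of operands are true.

True


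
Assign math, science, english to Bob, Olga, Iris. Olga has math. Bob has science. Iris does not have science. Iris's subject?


From clues:
  Olga → math
  Bob → science
By elimination, Iris gets the remaining.

english


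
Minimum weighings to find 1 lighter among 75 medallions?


Each weighing has 3 outcomes (left heavy / balance / right heavy), so k weighings distinguish at most 3^k cases; splitting into three near-equal groups achieves this.
Need 3^k ≥ 75: 3^3 = 27 < 75 ≤ 3^4 = 81
k = ⌈log₃(75)⌉ = 4

4


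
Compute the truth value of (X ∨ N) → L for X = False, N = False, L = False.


X = False, N = False, L = False
Step 1: X ∨ N = False OR False = False
Step 2: (False) → L: false only when antecedent=True and L=False.
Result: True

True


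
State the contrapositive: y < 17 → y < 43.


Original: If y < 17, then y < 43
Contrapositive: If ¬Q, then ¬P
Negate Q: not (y < 43)
Negate P: not (y < 17)

If not (y < 43), then not (y < 17).


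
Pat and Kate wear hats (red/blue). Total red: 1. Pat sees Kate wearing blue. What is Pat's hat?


Total red = 1, Kate = blue
Red accounted for: 0
Remaining for Pat: 1
Pat's hat is red.

red


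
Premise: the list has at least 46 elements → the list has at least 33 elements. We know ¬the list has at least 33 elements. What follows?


Modus tollens: P → Q, ¬Q ⊢ ¬P
P: the list has at least 46 elements
Q: the list has at least 33 elements
We have P → Q and Q is false.
By modus tollens, P must be false.

It is not the case that the list has at least 46 elements


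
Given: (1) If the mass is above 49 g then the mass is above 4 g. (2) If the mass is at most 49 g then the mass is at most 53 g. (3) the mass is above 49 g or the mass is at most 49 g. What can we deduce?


Constructive dilemma: (P → Q) ∧ (R → S), P ∨ R ⊢ Q ∨ S
Premise 1: the mass is above 49 g → the mass is above 4 g
Premise 2: the mass is at most 49 g → the mass is at most 53 g
Premise 3: the mass is above 49 g ∨ the mass is at most 49 g
Case 1: Assuming the mass is above 49 g, then by Premise 1, the mass is above 4 g.
Case 2: Assuming the mass is at most 49 g, then by Premise 2, the mass is at most 53 g.
Since one of the mass is above 49 g or the mass is at most 49 g must hold, we get the mass is above 4 g or the mass is at most 53 g.

The mass is above 4 g or the mass is at most 53 g.


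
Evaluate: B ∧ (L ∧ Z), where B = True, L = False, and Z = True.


B = True, L = False, Z = True
Step 1: L ∧ Z = False AND True = False
Step 2: B ∧ False = True AND False = False
AND is true only when ALL operands are true.

False


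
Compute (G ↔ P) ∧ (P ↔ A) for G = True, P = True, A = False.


G = True, P = True, A = False
Step 1: G ↔ P is true when G and P have the same value. Result: True
Step 2: P ↔ A is true when P and A have the same value. Result: False
Step 3: True ∧ False = False

False


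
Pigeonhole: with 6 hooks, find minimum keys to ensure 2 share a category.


Pigeonhole: to guarantee k in one of n categories, need (k-1)×n + 1.
k = 2, n = 6
Minimum = (2-1) × 6 + 1 = 1 × 6 + 1

7


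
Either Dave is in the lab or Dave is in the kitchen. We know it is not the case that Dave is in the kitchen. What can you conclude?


Disjunctive syllogism: P ∨ Q, ¬P ⊢ Q
Disjunction: Dave is in the lab ∨ Dave is in the kitchen
We know it is not the case that Dave is in the kitchen.
By disjunctive syllogism, the other disjunct must be true.

Dave is in the lab


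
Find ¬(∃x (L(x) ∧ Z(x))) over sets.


Original: ∃x (L(x) ∧ Z(x))
Rule: ¬∀→∃, ¬∃→∀, negate predicate.
Negation: ∀x (¬L(x) ∨ ¬Z(x))

∀x (¬L(x) ∨ ¬Z(x))


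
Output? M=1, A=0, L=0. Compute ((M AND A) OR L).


M AND A = 1&0 = 0
0 OR 0 = 0

0


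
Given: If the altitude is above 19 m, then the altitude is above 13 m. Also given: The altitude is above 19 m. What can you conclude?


Modus ponens: P → Q, P ⊢ Q
P: the altitude is above 19 m
Q: the altitude is above 13 m
We have P → Q and P is true.
By modus ponens, Q must be true.

The altitude is above 13 m


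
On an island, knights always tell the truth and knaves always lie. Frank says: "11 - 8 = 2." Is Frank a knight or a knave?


Statement: "11 - 8 = 2."
Actual: 11 - 8 = 3
Claimed: 2
Statement is FALSE → Frank lies → Knave

Knave


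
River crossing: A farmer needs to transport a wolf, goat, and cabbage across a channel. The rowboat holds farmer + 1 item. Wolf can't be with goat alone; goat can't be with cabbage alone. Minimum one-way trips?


1. farmer+goat → 2. farmer ← 3. farmer+wolf → 4. farmer+goat ← 5. farmer+cabbage → 6. farmer ← 7. farmer+goat →
Minimum trips = 7

7


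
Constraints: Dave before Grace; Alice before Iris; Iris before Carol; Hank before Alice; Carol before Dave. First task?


Constraints: Dave before Grace; Alice before Iris; Iris before Carol; Hank before Alice; Carol before Dave
The first task can have nothing scheduled before it, so it must never appear on the right of a 'before'.
Tasks appearing after some 'before': Grace, Iris, Carol, Alice, Dave.
The only task not in that list is Hank → it is first.

Hank


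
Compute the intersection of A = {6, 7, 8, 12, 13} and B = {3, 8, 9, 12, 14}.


A = {6, 7, 8, 12, 13}
B = {3, 8, 9, 12, 14}
Operation: intersection
Elements in both: 8, 12

{8, 12}


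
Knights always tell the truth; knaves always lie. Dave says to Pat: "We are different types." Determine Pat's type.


Dave says: "We are different types."
Case 1: Dave is a Knight (truth-teller)
  Statement is true → they ARE different → Pat is a Knave
Case 2: Dave is a Knave (liar)
  Statement is false → they are NOT different → Pat is a Knave
In both cases, Pat is a Knave.

Knave


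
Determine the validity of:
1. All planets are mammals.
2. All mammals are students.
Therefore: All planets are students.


Premise 1: All planets are mammals.
Premise 2: All mammals are students.
Conclusion: All planets are students.
Barbara syllogism (AAA-1): All A are B, All B are C → All A are C.
Middle term (mammals) distributed in premise 2.

Valid


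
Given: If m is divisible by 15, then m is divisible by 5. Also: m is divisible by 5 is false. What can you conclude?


Modus tollens: P → Q, ¬Q ⊢ ¬P
P: m is divisible by 15
Q: m is divisible by 5
We have P → Q and Q is false.
By modus tollens, P must be false.

It is not the case that m is divisible by 15


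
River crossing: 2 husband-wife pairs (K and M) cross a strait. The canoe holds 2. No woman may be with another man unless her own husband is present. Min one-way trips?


Label couples K and M.
1. WK+WM → (far: WK,WM; near: HK,HM)
2. WK ←   (far: WM; near: HK,HM,WK)
3. HK+HM → (far: HK,HM,WM; near: WK)
4. HK ←   (far: HM,WM; near: HK,WK)  — HK returns, since WK is alone on near bank
5. HK+WK → (far: all four; near: empty)
Every state respects the constraint.
Minimum trips = 5

5


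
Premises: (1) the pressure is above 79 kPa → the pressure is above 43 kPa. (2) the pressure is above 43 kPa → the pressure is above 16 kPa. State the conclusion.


Hypothetical syllogism: P → Q, Q → R ⊢ P → R
Premise 1: the pressure is above 79 kPa → the pressure is above 43 kPa
Premise 2: the pressure is above 43 kPa → the pressure is above 16 kPa
Chain the implications: the middle term (the pressure is above 43 kPa) links the two.
Conclusion: If the pressure is above 79 kPa, then the pressure is above 16 kPa.

If the pressure is above 79 kPa, then the pressure is above 16 kPa.


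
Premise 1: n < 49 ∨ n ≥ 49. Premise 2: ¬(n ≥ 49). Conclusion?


Disjunctive syllogism: P ∨ Q, ¬P ⊢ Q
Disjunction: n < 49 ∨ n ≥ 49
We know it is not the case that n ≥ 49.
By disjunctive syllogism, the other disjunct must be true.

n < 49


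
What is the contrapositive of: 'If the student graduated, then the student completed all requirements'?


Original: If the student graduated, then the student completed all requirements
Contrapositive: If ¬Q, then ¬P
Negate Q: not (the student completed all requirements)
Negate P: not (the student graduated)

If not (the student completed all requirements), then not (the student graduated).


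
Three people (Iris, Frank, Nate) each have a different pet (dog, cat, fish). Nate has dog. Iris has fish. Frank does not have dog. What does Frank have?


From clues:
  Nate → dog
  Iris → fish
By elimination, Frank gets the remaining.

cat


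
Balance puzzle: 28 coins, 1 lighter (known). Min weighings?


Each weighing has 3 outcomes (left heavy / balance / right heavy), so k weighings distinguish at most 3^k cases; splitting into three near-equal groups achieves this.
Need 3^k ≥ 28: 3^3 = 27 < 28 ≤ 3^4 = 81
k = ⌈log₃(28)⌉ = 4

4


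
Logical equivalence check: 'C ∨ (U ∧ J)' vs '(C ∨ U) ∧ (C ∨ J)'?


Expression 1: C ∨ (U ∧ J)
Expression 2: (C ∨ U) ∧ (C ∨ J)
Truth table (C U J | Expr1 Expr2):
  T T T |   T     T
  T T F |   T     T
  T F T |   T     T
  T F F |   T     T
  F T T |   T     T
  F T F |   F     F
  F F T |   F     F
  F F F |   F     F
All 8 rows agree, so the expressions are logically equivalent.

Yes


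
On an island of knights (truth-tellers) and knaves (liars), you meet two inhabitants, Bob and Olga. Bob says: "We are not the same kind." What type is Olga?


Bob says: "We are not the same kind."
Case 1: Bob is a Knight (truth-teller)
  Statement is true → they ARE different → Olga is a Knave
Case 2: Bob is a Knave (liar)
  Statement is false → they are NOT different → Olga is a Knave
In both cases, Olga is a Knave.

Knave


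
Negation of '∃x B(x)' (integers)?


Original: ∃x B(x)
Rule: ¬∀→∃, ¬∃→∀, negate predicate.
Negation: ∀x ¬B(x)

∀x ¬B(x)


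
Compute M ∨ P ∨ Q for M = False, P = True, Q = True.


M = False, P = True, Q = True
Step 1: M ∨ P = False OR True = True
Step 2: True ∨ Q = True OR True = True
OR is true when at least one operand is true.

True


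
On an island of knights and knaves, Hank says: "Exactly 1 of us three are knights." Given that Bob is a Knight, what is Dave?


Hank claims exactly 1 knights among Hank, Bob, Dave.
Given: Bob is a Knight.

Case 1: Hank is a Knight (tells truth)
  Then exactly 1 of the three are knights.
  Counting Hank, Bob: 2 knight(s) so far. Need -1 more → impossible.
Case 2: Hank is a Knave (lies)
  Then the count is NOT 1.
  If Dave = Knave, count = 1 = 1 → claim would be true, contradicts lie.
  If Dave = Knight, count = 2 ≠ 1 → lie confirmed ✓

Dave is a Knight.

Knight


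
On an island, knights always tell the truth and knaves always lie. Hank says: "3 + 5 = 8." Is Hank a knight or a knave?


Statement: "3 + 5 = 8."
Actual: 3 + 5 = 8
Claimed: 8
Statement is TRUE → Hank tells the truth → Knight

Knight


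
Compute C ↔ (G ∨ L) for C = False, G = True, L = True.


C = False, G = True, L = True
Step 1: G ∨ L = True OR True = True
Step 2: C ↔ (True): true when both sides have same truth value.
Result: False ↔ True = False

False


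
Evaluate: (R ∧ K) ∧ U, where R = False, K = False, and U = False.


R = False, K = False, U = False
Step 1: R ∧ K = False AND False = False
Step 2: False ∧ U = False AND False = False
AND is true only when ALL operands are true.

False


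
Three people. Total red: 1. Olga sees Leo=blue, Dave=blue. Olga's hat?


Total red = 1, seen red = 0
Own red = 1 - 0 = 1
Olga's hat is red.

red


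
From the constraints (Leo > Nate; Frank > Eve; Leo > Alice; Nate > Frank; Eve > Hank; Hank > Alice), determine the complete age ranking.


Constraints: Leo > Nate; Frank > Eve; Leo > Alice; Nate > Frank; Eve > Hank; Hank > Alice
Method: at each step, the next-highest is the one remaining person who never appears on the smaller side of a constraint between remaining people.
  Step 1: remaining {Leo, Eve, Frank, Alice, Nate, Hank}; on the smaller side: {Eve, Frank, Alice, Nate, Hank} → Leo is next (Leo > Nate; Leo > Alice).
  Step 2: remaining {Eve, Frank, Alice, Nate, Hank}; on the smaller side: {Eve, Frank, Alice, Hank} → Nate is next (Nate > Frank).
  Step 3: remaining {Eve, Frank, Alice, Hank}; on the smaller side: {Eve, Alice, Hank} → Frank is next (Frank > Eve).
  Step 4: remaining {Eve, Alice, Hank}; on the smaller side: {Alice, Hank} → Eve is next (Eve > Hank).
  Step 5: remaining {Alice, Hank}; on the smaller side: {Alice} → Hank is next (Hank > Alice).
  Step 6: only Alice remains → lowest.
Final ranking (highest to lowest):

Leo > Nate > Frank > Eve > Hank > Alice


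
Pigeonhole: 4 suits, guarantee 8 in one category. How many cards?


Pigeonhole: to guarantee k in one of n categories, need (k-1)×n + 1.
k = 8, n = 4
Minimum = (8-1) × 4 + 1 = 7 × 4 + 1

29


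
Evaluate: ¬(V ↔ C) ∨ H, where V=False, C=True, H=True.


V = False, C = True, H = True
Expression: ¬(V ↔ C) ∨ H
Step 1: V ↔ C = (False iff True) = False
Step 2: ¬(V ↔ C) = NOT False = True
Step 3: (True) ∨ H = True OR True = True

True


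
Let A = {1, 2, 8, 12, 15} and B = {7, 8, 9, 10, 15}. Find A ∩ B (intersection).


A = {1, 2, 8, 12, 15}
B = {7, 8, 9, 10, 15}
Operation: intersection
Elements in both: 8, 15

{8, 15}


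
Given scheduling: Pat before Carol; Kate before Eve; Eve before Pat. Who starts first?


Constraints: Pat before Carol; Kate before Eve; Eve before Pat
The first task can have nothing scheduled before it, so it must never appear on the right of a 'before'.
Tasks appearing after some 'before': Carol, Eve, Pat.
The only task not in that list is Kate → it is first.

Kate


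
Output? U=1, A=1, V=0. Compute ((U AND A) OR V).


U AND A = 1&1 = 1
1 OR 0 = 1

1


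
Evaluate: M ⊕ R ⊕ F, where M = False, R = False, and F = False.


M = False, R = False, F = False
Step 1: M ⊕ R = False XOR False = False
Step 2: False ⊕ F = False XOR False = False
XOR is true when an odd number of operands are true.

False


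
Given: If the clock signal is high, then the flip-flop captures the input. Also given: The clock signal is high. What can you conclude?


Modus ponens: P → Q, P ⊢ Q
P: the clock signal is high
Q: the flip-flop captures the input
We have P → Q and P is true.
By modus ponens, Q must be true.

The flip-flop captures the input


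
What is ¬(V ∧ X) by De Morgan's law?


De Morgan's law: ¬(P ∧ Q) ≡ ¬P ∨ ¬Q
¬(V ∧ X) = ¬V ∨ ¬X

¬V ∨ ¬X


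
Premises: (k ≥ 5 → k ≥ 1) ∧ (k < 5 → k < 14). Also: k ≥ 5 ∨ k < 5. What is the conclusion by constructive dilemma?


Constructive dilemma: (P → Q) ∧ (R → S), P ∨ R ⊢ Q ∨ S
Premise 1: k ≥ 5 → k ≥ 1
Premise 2: k < 5 → k < 14
Premise 3: k ≥ 5 ∨ k < 5
Case 1: Assuming k ≥ 5, then by Premise 1, k ≥ 1.
Case 2: Assuming k < 5, then by Premise 2, k < 14.
Since one of k ≥ 5 or k < 5 must hold, we get k ≥ 1 or k < 14.

k ≥ 1 or k < 14.


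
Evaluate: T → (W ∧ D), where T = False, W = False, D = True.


T = False, W = False, D = True
Step 1: W ∧ D = False AND True = False
Step 2: T → (False): false only when T=True and consequent=False.
Result: True

True


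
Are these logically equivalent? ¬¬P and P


Expression 1: ¬¬P
Expression 2: P
Truth table (P | Expr1 Expr2):
  T |   T     T
  F |   F     F
All 2 rows agree, so the expressions are logically equivalent.

Yes


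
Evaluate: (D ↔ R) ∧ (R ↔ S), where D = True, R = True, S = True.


D = True, R = True, S = True
Step 1: D ↔ R is true when D and R have the same value. Result: True
Step 2: R ↔ S is true when R and S have the same value. Result: True
Step 3: True ∧ True = True

True


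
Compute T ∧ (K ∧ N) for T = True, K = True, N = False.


T = True, K = True, N = False
Step 1: K ∧ N = True AND False = False
Step 2: T ∧ False = True AND False = False
AND is true only when ALL operands are true.

False


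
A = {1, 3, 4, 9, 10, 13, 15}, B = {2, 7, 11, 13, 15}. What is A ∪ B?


A = {1, 3, 4, 9, 10, 13, 15}
B = {2, 7, 11, 13, 15}
Operation: union
All elements combined: 1, 2, 3, 4, 7, 9, 10, 11, 13, 15

{1, 2, 3, 4, 7, 9, 10, 11, 13, 15}


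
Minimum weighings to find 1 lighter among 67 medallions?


Each weighing has 3 outcomes (left heavy / balance / right heavy), so k weighings distinguish at most 3^k cases; splitting into three near-equal groups achieves this.
Need 3^k ≥ 67: 3^3 = 27 < 67 ≤ 3^4 = 81
k = ⌈log₃(67)⌉ = 4

4


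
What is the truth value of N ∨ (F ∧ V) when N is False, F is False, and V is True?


N = False, F = False, V = True
Step 1: F ∧ V = False AND True = False
Step 2: N ∨ False = False OR False = False
AND evaluated first (higher precedence); then OR applied.

False


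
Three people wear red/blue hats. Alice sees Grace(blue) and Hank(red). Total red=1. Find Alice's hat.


Total red = 1, seen red = 1
Own red = 1 - 1 = 0
Alice's hat is blue.

blue


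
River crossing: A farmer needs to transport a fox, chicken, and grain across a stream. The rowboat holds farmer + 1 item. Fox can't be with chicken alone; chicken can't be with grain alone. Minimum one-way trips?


1. farmer+chicken → 2. farmer ← 3. farmer+fox → 4. farmer+chicken ← 5. farmer+grain → 6. farmer ← 7. farmer+chicken →
Minimum trips = 7

7


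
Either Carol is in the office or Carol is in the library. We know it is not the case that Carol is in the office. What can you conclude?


Disjunctive syllogism: P ∨ Q, ¬P ⊢ Q
Disjunction: Carol is in the office ∨ Carol is in the library
We know it is not the case that Carol is in the office.
By disjunctive syllogism, the other disjunct must be true.

Carol is in the library


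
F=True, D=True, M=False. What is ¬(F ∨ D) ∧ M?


F = True, D = True, M = False
Expression: ¬(F ∨ D) ∧ M
Step 1: F ∨ D = True OR True = True
Step 2: ¬(F ∨ D) = NOT True = False
Step 3: (False) ∧ M = False AND False = False

False


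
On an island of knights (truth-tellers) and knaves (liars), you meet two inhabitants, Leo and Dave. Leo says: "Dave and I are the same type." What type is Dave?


Leo says: "Dave and I are the same type."
Case 1: Leo is a Knight (truth-teller)
  Statement is true → they ARE the same → Dave is also a Knight
Case 2: Leo is a Knave (liar)
  Statement is false → they are NOT the same → Dave is a Knight
In both cases, Dave is a Knight.

Knight


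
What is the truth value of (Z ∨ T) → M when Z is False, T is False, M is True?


Z = False, T = False, M = True
Step 1: Z ∨ T = False OR False = False
Step 2: (False) → M: false only when antecedent=True and M=False.
Result: True

True


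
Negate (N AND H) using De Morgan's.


De Morgan's law: ¬(P ∧ Q) ≡ ¬P ∨ ¬Q
¬(N ∧ H) = ¬N ∨ ¬H

¬N ∨ ¬H


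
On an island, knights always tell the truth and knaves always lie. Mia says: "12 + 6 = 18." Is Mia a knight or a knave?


Statement: "12 + 6 = 18."
Actual: 12 + 6 = 18
Claimed: 18
Statement is TRUE → Mia tells the truth → Knight

Knight


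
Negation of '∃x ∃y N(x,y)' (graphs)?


Original: ∃x ∃y N(x,y)
Rule: ¬∀→∃, ¬∃→∀, negate predicate.
Negation: ∀x ∀y ¬N(x,y)

∀x ∀y ¬N(x,y)


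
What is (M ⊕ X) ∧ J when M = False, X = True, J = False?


M = False, X = True, J = False
Step 1: M ⊕ X = False XOR True = True
Step 2: True ∧ J = True AND False = False
XOR true when exactly one of M,X is true; then AND with J.

False


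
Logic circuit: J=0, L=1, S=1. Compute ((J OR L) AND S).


J OR L = 0|1 = 1
1 AND 1 = 1

1


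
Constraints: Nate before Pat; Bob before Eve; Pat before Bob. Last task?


Constraints: Nate before Pat; Bob before Eve; Pat before Bob
The last task can have nothing scheduled after it, so it must never appear on the left of a 'before'.
Tasks appearing before some other task: Nate, Bob, Pat.
The only task not in that list is Eve → it is last.

Eve


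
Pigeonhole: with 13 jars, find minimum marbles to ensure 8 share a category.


Pigeonhole: to guarantee k in one of n categories, need (k-1)×n + 1.
k = 8, n = 13
Minimum = (8-1) × 13 + 1 = 7 × 13 + 1

92


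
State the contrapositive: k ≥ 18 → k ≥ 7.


Original: If k ≥ 18, then k ≥ 7
Contrapositive: If ¬Q, then ¬P
Negate Q: not (k ≥ 7)
Negate P: not (k ≥ 18)

If not (k ≥ 7), then not (k ≥ 18).
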